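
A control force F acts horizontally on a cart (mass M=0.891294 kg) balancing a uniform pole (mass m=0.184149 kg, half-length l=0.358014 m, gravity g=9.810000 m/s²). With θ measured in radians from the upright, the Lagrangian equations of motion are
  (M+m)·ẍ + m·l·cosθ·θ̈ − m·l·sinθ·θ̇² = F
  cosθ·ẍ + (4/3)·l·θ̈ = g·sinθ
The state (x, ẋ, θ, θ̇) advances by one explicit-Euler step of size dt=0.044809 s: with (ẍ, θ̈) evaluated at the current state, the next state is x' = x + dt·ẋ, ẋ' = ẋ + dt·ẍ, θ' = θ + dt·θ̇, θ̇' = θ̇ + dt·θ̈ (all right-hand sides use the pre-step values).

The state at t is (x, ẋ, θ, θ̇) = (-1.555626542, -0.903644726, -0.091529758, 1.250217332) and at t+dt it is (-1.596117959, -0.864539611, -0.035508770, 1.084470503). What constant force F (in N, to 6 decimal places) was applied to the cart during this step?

F = 0.705121 N

ẍ = (ẋ'−ẋ)/dt = (-0.864539611−-0.903644726)/0.044809 = 0.872707
θ̈ = (θ̇'−θ̇)/dt = (1.084470503−1.250217332)/0.044809 = -3.698963
sinθ=-0.091402, cosθ=0.995814
F = (M+m)·ẍ + m·l·cosθ·θ̈ − m·l·sinθ·θ̇² = 0.938546 + -0.242844 − -0.009419 = 0.705121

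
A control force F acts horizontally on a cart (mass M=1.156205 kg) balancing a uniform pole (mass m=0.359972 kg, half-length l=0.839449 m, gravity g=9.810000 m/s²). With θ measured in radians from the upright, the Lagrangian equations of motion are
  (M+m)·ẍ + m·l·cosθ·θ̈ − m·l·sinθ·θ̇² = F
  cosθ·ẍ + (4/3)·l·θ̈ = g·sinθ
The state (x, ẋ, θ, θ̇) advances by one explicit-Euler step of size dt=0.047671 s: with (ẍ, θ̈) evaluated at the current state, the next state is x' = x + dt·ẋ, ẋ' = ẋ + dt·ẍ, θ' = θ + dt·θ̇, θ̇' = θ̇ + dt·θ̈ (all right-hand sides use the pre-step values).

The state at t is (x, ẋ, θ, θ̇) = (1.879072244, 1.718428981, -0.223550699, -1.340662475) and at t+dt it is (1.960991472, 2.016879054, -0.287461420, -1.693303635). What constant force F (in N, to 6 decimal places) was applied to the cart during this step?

ẍ = (ẋ'−ẋ)/dt = (2.016879054−1.718428981)/0.047671 = 6.260621
θ̈ = (θ̇'−θ̇)/dt = (-1.693303635−-1.340662475)/0.047671 = -7.397394
sinθ=-0.221693, cosθ=0.975116
F = (M+m)·ẍ + m·l·cosθ·θ̈ − m·l·sinθ·θ̇² = 9.492210 + -2.179708 − -0.120408 = 7.432910

F = 7.432910 N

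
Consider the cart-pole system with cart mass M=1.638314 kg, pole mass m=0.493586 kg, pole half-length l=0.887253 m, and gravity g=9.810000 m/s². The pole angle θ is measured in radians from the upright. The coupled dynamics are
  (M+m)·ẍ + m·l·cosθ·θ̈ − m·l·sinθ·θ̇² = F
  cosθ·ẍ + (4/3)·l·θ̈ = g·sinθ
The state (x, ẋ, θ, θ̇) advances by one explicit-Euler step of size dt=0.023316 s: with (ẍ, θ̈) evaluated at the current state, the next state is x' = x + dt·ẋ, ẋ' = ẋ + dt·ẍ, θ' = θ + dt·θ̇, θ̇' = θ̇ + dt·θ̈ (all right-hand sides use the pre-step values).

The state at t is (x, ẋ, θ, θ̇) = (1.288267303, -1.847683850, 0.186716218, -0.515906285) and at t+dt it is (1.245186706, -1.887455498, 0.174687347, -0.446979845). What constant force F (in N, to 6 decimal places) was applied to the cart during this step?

F = -2.386043 N

ẍ = (ẋ'−ẋ)/dt = (-1.887455498−-1.847683850)/0.023316 = -1.705766
θ̈ = (θ̇'−θ̇)/dt = (-0.446979845−-0.515906285)/0.023316 = 2.956186
sinθ=0.185633, cosθ=0.982619
F = (M+m)·ẍ + m·l·cosθ·θ̈ − m·l·sinθ·θ̇² = -3.636523 + 1.272118 − 0.021638 = -2.386043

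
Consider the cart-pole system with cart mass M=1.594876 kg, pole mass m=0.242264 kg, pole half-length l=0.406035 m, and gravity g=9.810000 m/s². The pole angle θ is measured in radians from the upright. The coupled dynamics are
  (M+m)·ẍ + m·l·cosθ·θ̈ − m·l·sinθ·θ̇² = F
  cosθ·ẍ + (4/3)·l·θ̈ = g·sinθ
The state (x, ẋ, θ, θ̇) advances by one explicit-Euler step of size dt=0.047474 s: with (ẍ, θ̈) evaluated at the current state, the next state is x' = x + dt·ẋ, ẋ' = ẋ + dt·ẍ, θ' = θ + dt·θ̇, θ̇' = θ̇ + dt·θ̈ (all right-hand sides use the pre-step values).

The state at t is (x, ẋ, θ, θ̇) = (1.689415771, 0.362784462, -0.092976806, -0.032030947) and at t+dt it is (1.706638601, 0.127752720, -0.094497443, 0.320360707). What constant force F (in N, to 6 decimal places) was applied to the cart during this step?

ẍ = (ẋ'−ẋ)/dt = (0.127752720−0.362784462)/0.047474 = -4.950747
θ̈ = (θ̇'−θ̇)/dt = (0.320360707−-0.032030947)/0.047474 = 7.422835
sinθ=-0.092843, cosθ=0.995681
F = (M+m)·ẍ + m·l·cosθ·θ̈ − m·l·sinθ·θ̇² = -9.095215 + 0.727013 − -0.000009 = -8.368192

F = -8.368192 N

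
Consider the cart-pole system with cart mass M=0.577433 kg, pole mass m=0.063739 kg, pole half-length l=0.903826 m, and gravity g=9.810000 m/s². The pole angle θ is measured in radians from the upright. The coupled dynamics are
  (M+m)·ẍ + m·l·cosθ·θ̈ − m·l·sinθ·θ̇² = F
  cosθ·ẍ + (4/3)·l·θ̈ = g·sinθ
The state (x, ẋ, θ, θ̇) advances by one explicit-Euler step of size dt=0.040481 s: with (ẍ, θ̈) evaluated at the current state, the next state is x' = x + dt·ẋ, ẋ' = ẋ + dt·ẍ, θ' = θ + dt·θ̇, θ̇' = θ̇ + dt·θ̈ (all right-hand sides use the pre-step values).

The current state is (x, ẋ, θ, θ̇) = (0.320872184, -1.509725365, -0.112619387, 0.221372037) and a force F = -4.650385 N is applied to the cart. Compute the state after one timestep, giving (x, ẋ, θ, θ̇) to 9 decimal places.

sinθ=-0.112381477, cosθ=0.993665137
temp = (F + m·l·θ̇²·sinθ)/(M+m) = (-4.650385 + -0.000317271)/0.641172 = -7.253439437
θ̈ = (g·sinθ − cosθ·temp)/(l·(4/3 − m·cos²θ/(M+m))) = 5.468560325
ẍ = temp − m·l·θ̈·cosθ/(M+m) = -7.741674075
Euler: x'=0.320872184+0.040481·-1.509725365=0.259756991, ẋ'=-1.509725365+0.040481·-7.741674075=-1.823116073
       θ'=-0.112619387+0.040481·0.221372037=-0.103658026, θ̇'=0.221372037+0.040481·5.468560325=0.442744828

(0.259756991, -1.823116073, -0.103658026, 0.442744828)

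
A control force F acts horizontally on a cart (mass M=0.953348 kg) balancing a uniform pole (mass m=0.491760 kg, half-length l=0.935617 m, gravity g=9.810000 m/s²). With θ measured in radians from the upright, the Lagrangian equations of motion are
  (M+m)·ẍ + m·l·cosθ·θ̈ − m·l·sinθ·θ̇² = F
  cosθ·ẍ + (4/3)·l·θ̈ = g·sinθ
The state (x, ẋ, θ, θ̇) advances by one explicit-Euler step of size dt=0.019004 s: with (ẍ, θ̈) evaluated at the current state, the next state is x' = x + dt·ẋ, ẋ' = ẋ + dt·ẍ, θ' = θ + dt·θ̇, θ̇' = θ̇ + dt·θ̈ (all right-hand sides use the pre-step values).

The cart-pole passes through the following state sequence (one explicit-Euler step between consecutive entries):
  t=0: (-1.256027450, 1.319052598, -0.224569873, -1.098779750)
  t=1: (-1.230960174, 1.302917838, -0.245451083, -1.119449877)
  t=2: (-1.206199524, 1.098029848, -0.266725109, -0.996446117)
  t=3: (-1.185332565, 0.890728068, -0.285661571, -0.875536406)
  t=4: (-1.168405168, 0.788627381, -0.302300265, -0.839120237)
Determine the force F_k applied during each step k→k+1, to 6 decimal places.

step 0→1:
  ẍ = (ẋ'−ẋ)/dt = (1.302917838−1.319052598)/0.019004 = -0.849019
  θ̈ = (θ̇'−θ̇)/dt = (-1.119449877−-1.098779750)/0.019004 = -1.087672
  sinθ=-0.222687, cosθ=0.974890
  F = (M+m)·ẍ + m·l·cosθ·θ̈ − m·l·sinθ·θ̇² = -1.226924 + -0.487871 − -0.123699 = -1.591096
step 1→2:
  ẍ = (ẋ'−ẋ)/dt = (1.098029848−1.302917838)/0.019004 = -10.781309
  θ̈ = (θ̇'−θ̇)/dt = (-0.996446117−-1.119449877)/0.019004 = 6.472519
  sinθ=-0.242994, cosθ=0.970028
  F = (M+m)·ẍ + m·l·cosθ·θ̈ − m·l·sinθ·θ̇² = -15.580155 + 2.888743 − -0.140106 = -12.551307
step 2→3:
  ẍ = (ẋ'−ẋ)/dt = (0.890728068−1.098029848)/0.019004 = -10.908324
  θ̈ = (θ̇'−θ̇)/dt = (-0.875536406−-0.996446117)/0.019004 = 6.362330
  sinθ=-0.263574, cosθ=0.964639
  F = (M+m)·ẍ + m·l·cosθ·θ̈ − m·l·sinθ·θ̇² = -15.763706 + 2.823790 − -0.120410 = -12.819506
step 3→4:
  ẍ = (ẋ'−ẋ)/dt = (0.788627381−0.890728068)/0.019004 = -5.372589
  θ̈ = (θ̇'−θ̇)/dt = (-0.839120237−-0.875536406)/0.019004 = 1.916237
  sinθ=-0.281792, cosθ=0.959475
  F = (M+m)·ẍ + m·l·cosθ·θ̈ − m·l·sinθ·θ̇² = -7.763972 + 0.845930 − -0.099387 = -6.818655

F_0 = -1.591096 N
F_1 = -12.551307 N
F_2 = -12.819506 N
F_3 = -6.818655 N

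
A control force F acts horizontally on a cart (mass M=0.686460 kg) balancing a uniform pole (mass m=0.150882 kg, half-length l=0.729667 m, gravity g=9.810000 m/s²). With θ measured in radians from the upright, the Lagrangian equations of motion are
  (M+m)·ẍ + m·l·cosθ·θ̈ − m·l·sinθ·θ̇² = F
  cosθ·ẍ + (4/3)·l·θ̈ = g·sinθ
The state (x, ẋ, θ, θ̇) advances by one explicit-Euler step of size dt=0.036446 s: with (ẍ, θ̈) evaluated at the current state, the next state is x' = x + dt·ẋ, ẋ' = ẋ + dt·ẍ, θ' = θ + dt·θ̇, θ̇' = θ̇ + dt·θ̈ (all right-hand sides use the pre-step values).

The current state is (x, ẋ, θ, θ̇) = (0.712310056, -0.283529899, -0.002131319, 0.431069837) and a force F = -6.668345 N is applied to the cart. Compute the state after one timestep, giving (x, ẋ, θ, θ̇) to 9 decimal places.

sinθ=-0.002131317, cosθ=0.999997729
temp = (F + m·l·θ̇²·sinθ)/(M+m) = (-6.668345 + -0.000043602)/0.837342 = -7.963757463
θ̈ = (g·sinθ − cosθ·temp)/(l·(4/3 − m·cos²θ/(M+m))) = 9.439905122
ẍ = temp − m·l·θ̈·cosθ/(M+m) = -9.204912131
Euler: x'=0.712310056+0.036446·-0.283529899=0.701976525, ẋ'=-0.283529899+0.036446·-9.204912131=-0.619012127
       θ'=-0.002131319+0.036446·0.431069837=0.013579452, θ̇'=0.431069837+0.036446·9.439905122=0.775116619

(0.701976525, -0.619012127, 0.013579452, 0.775116619)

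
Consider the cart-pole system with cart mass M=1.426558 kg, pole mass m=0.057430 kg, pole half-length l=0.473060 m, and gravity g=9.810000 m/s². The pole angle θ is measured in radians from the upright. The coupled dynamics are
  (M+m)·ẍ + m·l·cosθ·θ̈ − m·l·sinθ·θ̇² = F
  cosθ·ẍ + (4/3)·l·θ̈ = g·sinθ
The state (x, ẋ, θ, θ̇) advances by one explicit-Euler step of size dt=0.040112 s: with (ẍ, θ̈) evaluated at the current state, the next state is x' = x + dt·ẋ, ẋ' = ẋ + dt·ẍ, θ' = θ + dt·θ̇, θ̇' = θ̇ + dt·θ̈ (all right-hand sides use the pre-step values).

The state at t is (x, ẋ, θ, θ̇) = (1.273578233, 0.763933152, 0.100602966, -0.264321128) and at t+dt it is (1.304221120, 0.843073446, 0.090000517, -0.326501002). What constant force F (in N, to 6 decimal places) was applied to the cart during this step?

F = 2.885791 N

ẍ = (ẋ'−ẋ)/dt = (0.843073446−0.763933152)/0.040112 = 1.972983
θ̈ = (θ̇'−θ̇)/dt = (-0.326501002−-0.264321128)/0.040112 = -1.550156
sinθ=0.100433, cosθ=0.994944
F = (M+m)·ẍ + m·l·cosθ·θ̈ − m·l·sinθ·θ̇² = 2.927883 + -0.041901 − 0.000191 = 2.885791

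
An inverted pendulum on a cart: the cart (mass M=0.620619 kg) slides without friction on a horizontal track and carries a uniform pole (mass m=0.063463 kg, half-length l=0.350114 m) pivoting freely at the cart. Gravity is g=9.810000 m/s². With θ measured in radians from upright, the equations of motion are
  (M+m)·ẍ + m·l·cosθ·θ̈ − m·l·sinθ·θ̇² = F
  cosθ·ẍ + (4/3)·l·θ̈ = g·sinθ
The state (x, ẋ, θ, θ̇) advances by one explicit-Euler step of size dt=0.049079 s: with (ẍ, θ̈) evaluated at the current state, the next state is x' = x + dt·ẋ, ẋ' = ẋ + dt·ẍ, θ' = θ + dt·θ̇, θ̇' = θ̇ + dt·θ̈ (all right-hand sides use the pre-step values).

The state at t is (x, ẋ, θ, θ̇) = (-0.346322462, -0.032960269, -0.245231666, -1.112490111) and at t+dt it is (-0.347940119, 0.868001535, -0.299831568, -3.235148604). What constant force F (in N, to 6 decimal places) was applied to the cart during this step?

ẍ = (ẋ'−ẋ)/dt = (0.868001535−-0.032960269)/0.049079 = 18.357379
θ̈ = (θ̇'−θ̇)/dt = (-3.235148604−-1.112490111)/0.049079 = -43.249832
sinθ=-0.242781, cosθ=0.970081
F = (M+m)·ẍ + m·l·cosθ·θ̈ − m·l·sinθ·θ̇² = 12.557953 + -0.932229 − -0.006676 = 11.632400

F = 11.632400 N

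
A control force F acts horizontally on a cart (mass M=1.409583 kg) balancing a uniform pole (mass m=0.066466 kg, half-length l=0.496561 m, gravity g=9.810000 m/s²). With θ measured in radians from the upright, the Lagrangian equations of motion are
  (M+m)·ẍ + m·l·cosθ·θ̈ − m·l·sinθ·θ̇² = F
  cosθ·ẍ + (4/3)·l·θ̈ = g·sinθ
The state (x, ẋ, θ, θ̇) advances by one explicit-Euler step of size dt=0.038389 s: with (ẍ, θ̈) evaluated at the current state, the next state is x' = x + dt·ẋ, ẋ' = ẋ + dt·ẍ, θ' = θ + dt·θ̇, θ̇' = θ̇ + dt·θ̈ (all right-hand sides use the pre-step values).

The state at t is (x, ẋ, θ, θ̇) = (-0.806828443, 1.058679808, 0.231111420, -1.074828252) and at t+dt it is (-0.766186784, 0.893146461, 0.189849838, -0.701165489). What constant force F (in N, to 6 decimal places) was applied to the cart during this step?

F = -6.060746 N

ẍ = (ẋ'−ẋ)/dt = (0.893146461−1.058679808)/0.038389 = -4.311999
θ̈ = (θ̇'−θ̇)/dt = (-0.701165489−-1.074828252)/0.038389 = 9.733589
sinθ=0.229060, cosθ=0.973412
F = (M+m)·ẍ + m·l·cosθ·θ̈ − m·l·sinθ·θ̇² = -6.364722 + 0.312710 − 0.008734 = -6.060746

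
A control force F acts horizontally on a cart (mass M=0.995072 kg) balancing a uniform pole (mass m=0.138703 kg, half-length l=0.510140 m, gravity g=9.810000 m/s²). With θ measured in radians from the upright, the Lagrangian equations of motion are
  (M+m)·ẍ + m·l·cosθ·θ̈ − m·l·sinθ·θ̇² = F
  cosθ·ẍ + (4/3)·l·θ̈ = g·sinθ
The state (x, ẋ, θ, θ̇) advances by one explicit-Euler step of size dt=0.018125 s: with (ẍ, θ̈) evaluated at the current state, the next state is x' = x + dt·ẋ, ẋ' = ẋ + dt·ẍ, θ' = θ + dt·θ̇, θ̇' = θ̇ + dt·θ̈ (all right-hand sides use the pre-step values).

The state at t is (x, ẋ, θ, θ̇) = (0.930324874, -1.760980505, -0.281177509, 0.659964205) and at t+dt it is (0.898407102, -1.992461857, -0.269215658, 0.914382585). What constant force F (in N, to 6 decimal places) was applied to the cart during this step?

F = -13.517109 N

ẍ = (ẋ'−ẋ)/dt = (-1.992461857−-1.760980505)/0.018125 = -12.771385
θ̈ = (θ̇'−θ̇)/dt = (0.914382585−0.659964205)/0.018125 = 14.036876
sinθ=-0.277487, cosθ=0.960729
F = (M+m)·ẍ + m·l·cosθ·θ̈ − m·l·sinθ·θ̇² = -14.479877 + 0.954216 − -0.008552 = -13.517109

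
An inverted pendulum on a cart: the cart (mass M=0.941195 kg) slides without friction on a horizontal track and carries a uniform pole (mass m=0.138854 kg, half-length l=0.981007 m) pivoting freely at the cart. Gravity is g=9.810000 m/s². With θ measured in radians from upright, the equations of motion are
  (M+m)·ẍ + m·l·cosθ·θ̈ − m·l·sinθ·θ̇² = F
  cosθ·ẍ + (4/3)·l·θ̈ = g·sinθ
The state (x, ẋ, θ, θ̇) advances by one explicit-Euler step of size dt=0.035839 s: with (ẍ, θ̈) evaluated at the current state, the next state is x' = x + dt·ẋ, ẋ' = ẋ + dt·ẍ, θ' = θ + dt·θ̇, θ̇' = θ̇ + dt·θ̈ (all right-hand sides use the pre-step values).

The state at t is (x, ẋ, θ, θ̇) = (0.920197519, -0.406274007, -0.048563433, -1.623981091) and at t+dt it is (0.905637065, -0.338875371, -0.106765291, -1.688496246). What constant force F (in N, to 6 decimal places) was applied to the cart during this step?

F = 1.803654 N

ẍ = (ẋ'−ẋ)/dt = (-0.338875371−-0.406274007)/0.035839 = 1.880595
θ̈ = (θ̇'−θ̇)/dt = (-1.688496246−-1.623981091)/0.035839 = -1.800138
sinθ=-0.048544, cosθ=0.998821
F = (M+m)·ẍ + m·l·cosθ·θ̈ − m·l·sinθ·θ̇² = 2.031134 + -0.244920 − -0.017439 = 1.803654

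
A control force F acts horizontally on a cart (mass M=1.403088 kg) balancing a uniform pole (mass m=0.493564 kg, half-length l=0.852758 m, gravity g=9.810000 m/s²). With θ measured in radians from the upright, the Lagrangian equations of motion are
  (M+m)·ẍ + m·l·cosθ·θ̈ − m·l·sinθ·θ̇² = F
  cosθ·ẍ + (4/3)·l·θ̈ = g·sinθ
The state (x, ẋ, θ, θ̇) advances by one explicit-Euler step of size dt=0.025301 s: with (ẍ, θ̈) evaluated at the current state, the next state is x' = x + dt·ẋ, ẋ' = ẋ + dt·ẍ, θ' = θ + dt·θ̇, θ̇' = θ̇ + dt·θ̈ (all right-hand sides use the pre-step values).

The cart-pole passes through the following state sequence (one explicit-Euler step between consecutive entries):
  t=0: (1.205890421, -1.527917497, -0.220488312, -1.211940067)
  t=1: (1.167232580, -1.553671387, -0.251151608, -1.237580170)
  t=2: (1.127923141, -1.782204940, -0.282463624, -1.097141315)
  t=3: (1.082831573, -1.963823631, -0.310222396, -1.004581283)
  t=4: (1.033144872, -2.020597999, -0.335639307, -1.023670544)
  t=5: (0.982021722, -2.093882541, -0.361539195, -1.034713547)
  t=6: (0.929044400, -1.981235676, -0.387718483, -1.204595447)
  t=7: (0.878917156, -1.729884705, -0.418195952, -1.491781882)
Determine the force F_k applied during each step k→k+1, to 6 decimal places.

F_0 = -2.211603 N
F_1 = -14.708522 N
F_2 = -11.994817 N
F_3 = -4.428739 N
F_4 = -5.521850 N
F_5 = 5.960447 N
F_6 = 14.650225 N

step 0→1:
  ẍ = (ẋ'−ẋ)/dt = (-1.553671387−-1.527917497)/0.025301 = -1.017900
  θ̈ = (θ̇'−θ̇)/dt = (-1.237580170−-1.211940067)/0.025301 = -1.013403
  sinθ=-0.218706, cosθ=0.975791
  F = (M+m)·ẍ + m·l·cosθ·θ̈ − m·l·sinθ·θ̇² = -1.930602 + -0.416206 − -0.135205 = -2.211603
step 1→2:
  ẍ = (ẋ'−ẋ)/dt = (-1.782204940−-1.553671387)/0.025301 = -9.032590
  θ̈ = (θ̇'−θ̇)/dt = (-1.097141315−-1.237580170)/0.025301 = 5.550723
  sinθ=-0.248520, cosθ=0.968627
  F = (M+m)·ẍ + m·l·cosθ·θ̈ − m·l·sinθ·θ̇² = -17.131679 + 2.262952 − -0.160205 = -14.708522
step 2→3:
  ẍ = (ẋ'−ẋ)/dt = (-1.963823631−-1.782204940)/0.025301 = -7.178321
  θ̈ = (θ̇'−θ̇)/dt = (-1.004581283−-1.097141315)/0.025301 = 3.658355
  sinθ=-0.278722, cosθ=0.960372
  F = (M+m)·ẍ + m·l·cosθ·θ̈ − m·l·sinθ·θ̇² = -13.614776 + 1.478749 − -0.141210 = -11.994817
step 3→4:
  ẍ = (ẋ'−ẋ)/dt = (-2.020597999−-1.963823631)/0.025301 = -2.243957
  θ̈ = (θ̇'−θ̇)/dt = (-1.023670544−-1.004581283)/0.025301 = -0.754486
  sinθ=-0.305270, cosθ=0.952266
  F = (M+m)·ẍ + m·l·cosθ·θ̈ − m·l·sinθ·θ̇² = -4.256006 + -0.302398 − -0.129665 = -4.428739
step 4→5:
  ẍ = (ẋ'−ẋ)/dt = (-2.093882541−-2.020597999)/0.025301 = -2.896508
  θ̈ = (θ̇'−θ̇)/dt = (-1.034713547−-1.023670544)/0.025301 = -0.436465
  sinθ=-0.329373, cosθ=0.944200
  F = (M+m)·ẍ + m·l·cosθ·θ̈ − m·l·sinθ·θ̇² = -5.493667 + -0.173453 − -0.145271 = -5.521850
step 5→6:
  ẍ = (ẋ'−ẋ)/dt = (-1.981235676−-2.093882541)/0.025301 = 4.452269
  θ̈ = (θ̇'−θ̇)/dt = (-1.204595447−-1.034713547)/0.025301 = -6.714434
  sinθ=-0.353714, cosθ=0.935353
  F = (M+m)·ẍ + m·l·cosθ·θ̈ − m·l·sinθ·θ̇² = 8.444405 + -2.643349 − -0.159390 = 5.960447
step 6→7:
  ẍ = (ẋ'−ẋ)/dt = (-1.729884705−-1.981235676)/0.025301 = 9.934428
  θ̈ = (θ̇'−θ̇)/dt = (-1.491781882−-1.204595447)/0.025301 = -11.350794
  sinθ=-0.378077, cosθ=0.925774
  F = (M+m)·ẍ + m·l·cosθ·θ̈ − m·l·sinθ·θ̇² = 18.842153 + -4.422833 − -0.230904 = 14.650225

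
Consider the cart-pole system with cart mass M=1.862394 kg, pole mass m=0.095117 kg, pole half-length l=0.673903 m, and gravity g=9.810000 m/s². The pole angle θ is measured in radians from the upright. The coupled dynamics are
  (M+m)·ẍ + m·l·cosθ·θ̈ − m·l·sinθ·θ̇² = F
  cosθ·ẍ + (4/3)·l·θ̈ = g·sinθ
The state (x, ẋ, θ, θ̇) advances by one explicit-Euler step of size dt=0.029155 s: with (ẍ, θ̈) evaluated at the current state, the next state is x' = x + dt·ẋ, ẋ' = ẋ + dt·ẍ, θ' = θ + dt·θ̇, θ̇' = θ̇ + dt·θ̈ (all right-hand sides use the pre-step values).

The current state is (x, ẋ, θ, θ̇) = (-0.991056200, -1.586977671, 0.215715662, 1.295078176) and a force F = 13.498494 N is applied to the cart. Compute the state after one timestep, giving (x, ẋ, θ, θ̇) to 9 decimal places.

sinθ=0.214046558, cosθ=0.976823459
temp = (F + m·l·θ̇²·sinθ)/(M+m) = (13.498494 + 0.023012074)/1.957511 = 6.907499408
θ̈ = (g·sinθ − cosθ·temp)/(l·(4/3 − m·cos²θ/(M+m))) = -5.358760466
ẍ = temp − m·l·θ̈·cosθ/(M+m) = 7.078907669
Euler: x'=-0.991056200+0.029155·-1.586977671=-1.037324534, ẋ'=-1.586977671+0.029155·7.078907669=-1.380592118
       θ'=0.215715662+0.029155·1.295078176=0.253473666, θ̇'=1.295078176+0.029155·-5.358760466=1.138843515

(-1.037324534, -1.380592118, 0.253473666, 1.138843515)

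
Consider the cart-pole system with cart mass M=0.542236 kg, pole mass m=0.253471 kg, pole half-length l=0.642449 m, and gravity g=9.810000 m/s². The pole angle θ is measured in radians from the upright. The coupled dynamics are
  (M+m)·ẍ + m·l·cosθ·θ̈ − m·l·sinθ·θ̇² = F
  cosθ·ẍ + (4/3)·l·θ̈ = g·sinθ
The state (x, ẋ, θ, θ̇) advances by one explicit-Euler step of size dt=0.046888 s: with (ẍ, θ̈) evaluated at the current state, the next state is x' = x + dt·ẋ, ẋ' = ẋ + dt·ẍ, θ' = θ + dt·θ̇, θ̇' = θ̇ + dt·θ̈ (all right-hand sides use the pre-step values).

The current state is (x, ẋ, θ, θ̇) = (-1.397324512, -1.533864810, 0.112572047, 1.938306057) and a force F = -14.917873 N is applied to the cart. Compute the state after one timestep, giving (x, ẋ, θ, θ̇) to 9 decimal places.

(-1.469244365, -2.695056026, 0.203455341, 3.345630240)

sinθ=0.112334437, cosθ=0.993670456
temp = (F + m·l·θ̇²·sinθ)/(M+m) = (-14.917873 + 0.068726552)/0.795707 = -18.661575741
θ̈ = (g·sinθ − cosθ·temp)/(l·(4/3 − m·cos²θ/(M+m))) = 30.014591861
ẍ = temp − m·l·θ̈·cosθ/(M+m) = -24.765211048
Euler: x'=-1.397324512+0.046888·-1.533864810=-1.469244365, ẋ'=-1.533864810+0.046888·-24.765211048=-2.695056026
       θ'=0.112572047+0.046888·1.938306057=0.203455341, θ̇'=1.938306057+0.046888·30.014591861=3.345630240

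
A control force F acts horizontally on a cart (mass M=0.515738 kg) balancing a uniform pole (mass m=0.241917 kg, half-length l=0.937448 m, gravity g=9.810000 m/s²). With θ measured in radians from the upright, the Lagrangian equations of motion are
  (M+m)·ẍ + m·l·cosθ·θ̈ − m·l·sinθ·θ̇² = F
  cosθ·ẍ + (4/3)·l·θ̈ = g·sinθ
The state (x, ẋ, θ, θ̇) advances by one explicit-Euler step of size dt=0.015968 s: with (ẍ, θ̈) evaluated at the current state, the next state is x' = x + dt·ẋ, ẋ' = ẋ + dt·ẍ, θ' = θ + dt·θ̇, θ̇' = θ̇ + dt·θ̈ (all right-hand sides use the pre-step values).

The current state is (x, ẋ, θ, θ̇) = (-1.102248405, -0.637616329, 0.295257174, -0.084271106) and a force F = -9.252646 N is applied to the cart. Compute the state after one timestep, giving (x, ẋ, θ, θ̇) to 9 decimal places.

(-1.112429863, -0.900727197, 0.293911533, 0.153587817)

sinθ=0.290985905, cosθ=0.956727340
temp = (F + m·l·θ̇²·sinθ)/(M+m) = (-9.252646 + 0.000468644)/0.757655 = -12.211596777
θ̈ = (g·sinθ − cosθ·temp)/(l·(4/3 − m·cos²θ/(M+m))) = 14.895974634
ẍ = temp − m·l·θ̈·cosθ/(M+m) = -16.477384012
Euler: x'=-1.102248405+0.015968·-0.637616329=-1.112429863, ẋ'=-0.637616329+0.015968·-16.477384012=-0.900727197
       θ'=0.295257174+0.015968·-0.084271106=0.293911533, θ̇'=-0.084271106+0.015968·14.895974634=0.153587817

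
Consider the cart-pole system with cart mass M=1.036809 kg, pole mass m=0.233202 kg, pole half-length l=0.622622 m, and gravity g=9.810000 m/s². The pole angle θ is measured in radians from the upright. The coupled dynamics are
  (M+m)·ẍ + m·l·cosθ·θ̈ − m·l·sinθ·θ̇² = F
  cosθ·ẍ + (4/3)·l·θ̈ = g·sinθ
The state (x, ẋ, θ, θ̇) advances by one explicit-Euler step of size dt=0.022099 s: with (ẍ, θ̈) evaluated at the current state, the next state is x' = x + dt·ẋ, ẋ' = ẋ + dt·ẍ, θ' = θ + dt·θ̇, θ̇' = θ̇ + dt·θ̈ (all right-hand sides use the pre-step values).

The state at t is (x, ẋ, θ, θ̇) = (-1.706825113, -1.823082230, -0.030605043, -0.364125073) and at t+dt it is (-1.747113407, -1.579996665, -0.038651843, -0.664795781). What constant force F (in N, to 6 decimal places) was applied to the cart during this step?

ẍ = (ẋ'−ẋ)/dt = (-1.579996665−-1.823082230)/0.022099 = 10.999845
θ̈ = (θ̇'−θ̇)/dt = (-0.664795781−-0.364125073)/0.022099 = -13.605625
sinθ=-0.030600, cosθ=0.999532
F = (M+m)·ẍ + m·l·cosθ·θ̈ − m·l·sinθ·θ̇² = 13.969924 + -1.974567 − -0.000589 = 11.995946

F = 11.995946 N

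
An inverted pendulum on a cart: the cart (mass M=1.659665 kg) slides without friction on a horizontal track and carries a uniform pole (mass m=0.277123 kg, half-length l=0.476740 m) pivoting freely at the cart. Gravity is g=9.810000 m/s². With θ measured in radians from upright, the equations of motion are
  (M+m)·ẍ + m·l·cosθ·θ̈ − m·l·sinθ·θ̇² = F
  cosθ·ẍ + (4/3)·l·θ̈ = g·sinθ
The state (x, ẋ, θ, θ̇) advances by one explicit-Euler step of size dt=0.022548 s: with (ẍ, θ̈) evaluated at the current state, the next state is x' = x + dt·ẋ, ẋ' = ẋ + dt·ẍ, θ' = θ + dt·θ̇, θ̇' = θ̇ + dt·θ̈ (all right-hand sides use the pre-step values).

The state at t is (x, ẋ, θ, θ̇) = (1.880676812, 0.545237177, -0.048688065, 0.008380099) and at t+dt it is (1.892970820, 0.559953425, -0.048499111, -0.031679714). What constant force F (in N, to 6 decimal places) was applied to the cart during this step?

ẍ = (ẋ'−ẋ)/dt = (0.559953425−0.545237177)/0.022548 = 0.652663
θ̈ = (θ̇'−θ̇)/dt = (-0.031679714−0.008380099)/0.022548 = -1.776646
sinθ=-0.048669, cosθ=0.998815
F = (M+m)·ẍ + m·l·cosθ·θ̈ − m·l·sinθ·θ̇² = 1.264070 + -0.234445 − -0.000000 = 1.029626

F = 1.029626 N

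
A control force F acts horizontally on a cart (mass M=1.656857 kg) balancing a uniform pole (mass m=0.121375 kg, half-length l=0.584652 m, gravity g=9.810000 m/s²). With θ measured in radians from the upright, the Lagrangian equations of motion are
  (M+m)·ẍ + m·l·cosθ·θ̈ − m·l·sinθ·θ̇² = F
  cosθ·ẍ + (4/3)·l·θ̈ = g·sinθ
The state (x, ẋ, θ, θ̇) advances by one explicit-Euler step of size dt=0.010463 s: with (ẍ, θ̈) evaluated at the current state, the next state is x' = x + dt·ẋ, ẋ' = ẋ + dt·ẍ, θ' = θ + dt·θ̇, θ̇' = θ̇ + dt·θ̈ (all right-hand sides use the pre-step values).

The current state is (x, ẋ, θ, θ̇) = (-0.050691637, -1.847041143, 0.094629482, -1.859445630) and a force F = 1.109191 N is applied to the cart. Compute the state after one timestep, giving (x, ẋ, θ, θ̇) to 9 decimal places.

(-0.070017228, -1.840542903, 0.075174102, -1.855303030)

sinθ=0.094488315, cosθ=0.995525971
temp = (F + m·l·θ̇²·sinθ)/(M+m) = (1.109191 + 0.023183113)/1.778232 = 0.636797737
θ̈ = (g·sinθ − cosθ·temp)/(l·(4/3 − m·cos²θ/(M+m))) = 0.395928536
ẍ = temp − m·l·θ̈·cosθ/(M+m) = 0.621068500
Euler: x'=-0.050691637+0.010463·-1.847041143=-0.070017228, ẋ'=-1.847041143+0.010463·0.621068500=-1.840542903
       θ'=0.094629482+0.010463·-1.859445630=0.075174102, θ̇'=-1.859445630+0.010463·0.395928536=-1.855303030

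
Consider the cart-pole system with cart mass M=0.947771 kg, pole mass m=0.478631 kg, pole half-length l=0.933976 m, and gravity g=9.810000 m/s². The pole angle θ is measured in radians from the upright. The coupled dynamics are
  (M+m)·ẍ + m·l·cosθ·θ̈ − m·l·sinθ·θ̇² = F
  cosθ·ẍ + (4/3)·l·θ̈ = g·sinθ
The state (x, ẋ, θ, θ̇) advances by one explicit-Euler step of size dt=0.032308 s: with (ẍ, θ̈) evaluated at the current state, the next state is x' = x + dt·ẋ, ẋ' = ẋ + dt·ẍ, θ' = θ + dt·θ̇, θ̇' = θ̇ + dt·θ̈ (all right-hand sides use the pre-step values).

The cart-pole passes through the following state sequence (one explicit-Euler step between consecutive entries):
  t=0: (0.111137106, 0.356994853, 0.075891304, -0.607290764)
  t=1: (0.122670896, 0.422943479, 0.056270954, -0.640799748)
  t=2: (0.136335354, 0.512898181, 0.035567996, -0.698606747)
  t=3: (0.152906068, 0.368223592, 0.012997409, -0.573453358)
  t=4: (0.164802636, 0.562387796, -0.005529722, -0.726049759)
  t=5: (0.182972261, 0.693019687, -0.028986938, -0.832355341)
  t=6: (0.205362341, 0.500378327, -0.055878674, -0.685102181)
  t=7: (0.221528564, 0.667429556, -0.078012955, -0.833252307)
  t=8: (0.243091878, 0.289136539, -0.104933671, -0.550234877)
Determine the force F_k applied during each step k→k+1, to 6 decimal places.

F_0 = 2.436827 N
F_1 = 3.162606 N
F_2 = -4.664568 N
F_3 = 6.459239 N
F_4 = 4.297841 N
F_5 = -6.459549 N
F_6 = 5.340369 N
F_7 = -12.773430 N

step 0→1:
  ẍ = (ẋ'−ẋ)/dt = (0.422943479−0.356994853)/0.032308 = 2.041248
  θ̈ = (θ̇'−θ̇)/dt = (-0.640799748−-0.607290764)/0.032308 = -1.037173
  sinθ=0.075818, cosθ=0.997122
  F = (M+m)·ẍ + m·l·cosθ·θ̈ − m·l·sinθ·θ̇² = 2.911640 + -0.462313 − 0.012500 = 2.436827
step 1→2:
  ẍ = (ẋ'−ẋ)/dt = (0.512898181−0.422943479)/0.032308 = 2.784286
  θ̈ = (θ̇'−θ̇)/dt = (-0.698606747−-0.640799748)/0.032308 = -1.789247
  sinθ=0.056241, cosθ=0.998417
  F = (M+m)·ẍ + m·l·cosθ·θ̈ − m·l·sinθ·θ̇² = 3.971511 + -0.798581 − 0.010324 = 3.162606
step 2→3:
  ẍ = (ẋ'−ẋ)/dt = (0.368223592−0.512898181)/0.032308 = -4.477980
  θ̈ = (θ̇'−θ̇)/dt = (-0.573453358−-0.698606747)/0.032308 = 3.873758
  sinθ=0.035560, cosθ=0.999368
  F = (M+m)·ẍ + m·l·cosθ·θ̈ − m·l·sinθ·θ̇² = -6.387400 + 1.730590 − 0.007758 = -4.664568
step 3→4:
  ẍ = (ẋ'−ẋ)/dt = (0.562387796−0.368223592)/0.032308 = 6.009787
  θ̈ = (θ̇'−θ̇)/dt = (-0.726049759−-0.573453358)/0.032308 = -4.723177
  sinθ=0.012997, cosθ=0.999916
  F = (M+m)·ẍ + m·l·cosθ·θ̈ − m·l·sinθ·θ̇² = 8.572372 + -2.111223 − 0.001911 = 6.459239
step 4→5:
  ẍ = (ẋ'−ẋ)/dt = (0.693019687−0.562387796)/0.032308 = 4.043330
  θ̈ = (θ̇'−θ̇)/dt = (-0.832355341−-0.726049759)/0.032308 = -3.290380
  sinθ=-0.005530, cosθ=0.999985
  F = (M+m)·ẍ + m·l·cosθ·θ̈ − m·l·sinθ·θ̇² = 5.767413 + -1.470875 − -0.001303 = 4.297841
step 5→6:
  ẍ = (ẋ'−ẋ)/dt = (0.500378327−0.693019687)/0.032308 = -5.962652
  θ̈ = (θ̇'−θ̇)/dt = (-0.685102181−-0.832355341)/0.032308 = 4.557793
  sinθ=-0.028983, cosθ=0.999580
  F = (M+m)·ẍ + m·l·cosθ·θ̈ − m·l·sinθ·θ̇² = -8.505139 + 2.036613 − -0.008976 = -6.459549
step 6→7:
  ẍ = (ẋ'−ẋ)/dt = (0.667429556−0.500378327)/0.032308 = 5.170584
  θ̈ = (θ̇'−θ̇)/dt = (-0.833252307−-0.685102181)/0.032308 = -4.585555
  sinθ=-0.055850, cosθ=0.998439
  F = (M+m)·ẍ + m·l·cosθ·θ̈ − m·l·sinθ·θ̇² = 7.375331 + -2.046681 − -0.011718 = 5.340369
step 7→8:
  ẍ = (ẋ'−ẋ)/dt = (0.289136539−0.667429556)/0.032308 = -11.708958
  θ̈ = (θ̇'−θ̇)/dt = (-0.550234877−-0.833252307)/0.032308 = 8.759980
  sinθ=-0.077934, cosθ=0.996959
  F = (M+m)·ẍ + m·l·cosθ·θ̈ − m·l·sinθ·θ̇² = -16.701681 + 3.904062 − -0.024189 = -12.773430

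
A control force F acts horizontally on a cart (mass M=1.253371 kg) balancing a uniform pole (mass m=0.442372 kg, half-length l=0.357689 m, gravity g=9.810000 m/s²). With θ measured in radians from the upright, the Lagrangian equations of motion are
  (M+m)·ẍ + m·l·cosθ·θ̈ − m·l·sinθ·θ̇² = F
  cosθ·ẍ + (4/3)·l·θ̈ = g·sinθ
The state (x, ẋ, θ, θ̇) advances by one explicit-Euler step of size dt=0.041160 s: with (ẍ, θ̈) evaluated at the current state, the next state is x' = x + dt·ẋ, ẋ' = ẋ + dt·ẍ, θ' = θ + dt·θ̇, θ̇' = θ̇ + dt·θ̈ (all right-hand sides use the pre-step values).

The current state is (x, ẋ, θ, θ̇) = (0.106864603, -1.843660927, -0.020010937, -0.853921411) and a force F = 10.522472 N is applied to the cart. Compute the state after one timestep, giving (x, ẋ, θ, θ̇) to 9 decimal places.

sinθ=-0.020009602, cosθ=0.999799788
temp = (F + m·l·θ̇²·sinθ)/(M+m) = (10.522472 + -0.002308700)/1.695743 = 6.203866565
θ̈ = (g·sinθ − cosθ·temp)/(l·(4/3 − m·cos²θ/(M+m))) = -16.679272320
ẍ = temp − m·l·θ̈·cosθ/(M+m) = 7.759915754
Euler: x'=0.106864603+0.041160·-1.843660927=0.030979519, ẋ'=-1.843660927+0.041160·7.759915754=-1.524262795
       θ'=-0.020010937+0.041160·-0.853921411=-0.055158342, θ̇'=-0.853921411+0.041160·-16.679272320=-1.540440260

(0.030979519, -1.524262795, -0.055158342, -1.540440260)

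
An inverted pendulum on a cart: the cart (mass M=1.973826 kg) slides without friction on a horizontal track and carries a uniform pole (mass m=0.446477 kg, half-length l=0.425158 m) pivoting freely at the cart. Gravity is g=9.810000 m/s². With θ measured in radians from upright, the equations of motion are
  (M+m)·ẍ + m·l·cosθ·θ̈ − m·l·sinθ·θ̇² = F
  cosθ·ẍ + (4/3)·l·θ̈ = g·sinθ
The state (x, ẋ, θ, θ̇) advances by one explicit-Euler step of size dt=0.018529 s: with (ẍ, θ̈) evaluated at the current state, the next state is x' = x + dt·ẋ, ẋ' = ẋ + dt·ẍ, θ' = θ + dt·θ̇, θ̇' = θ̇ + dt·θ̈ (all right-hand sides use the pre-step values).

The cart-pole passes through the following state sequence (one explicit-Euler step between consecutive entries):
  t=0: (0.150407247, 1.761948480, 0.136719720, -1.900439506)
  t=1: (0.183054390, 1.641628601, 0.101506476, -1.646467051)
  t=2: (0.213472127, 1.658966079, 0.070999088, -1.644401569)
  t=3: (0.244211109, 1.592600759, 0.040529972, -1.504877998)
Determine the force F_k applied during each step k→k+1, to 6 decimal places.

F_0 = -13.232334 N
F_1 = 2.233571 N
F_2 = -7.279442 N

step 0→1:
  ẍ = (ẋ'−ẋ)/dt = (1.641628601−1.761948480)/0.018529 = -6.493598
  θ̈ = (θ̇'−θ̇)/dt = (-1.646467051−-1.900439506)/0.018529 = 13.706755
  sinθ=0.136294, cosθ=0.990668
  F = (M+m)·ẍ + m·l·cosθ·θ̈ − m·l·sinθ·θ̇² = -15.716475 + 2.577581 − 0.093440 = -13.232334
step 1→2:
  ẍ = (ẋ'−ẋ)/dt = (1.658966079−1.641628601)/0.018529 = 0.935694
  θ̈ = (θ̇'−θ̇)/dt = (-1.644401569−-1.646467051)/0.018529 = 0.111473
  sinθ=0.101332, cosθ=0.994853
  F = (M+m)·ẍ + m·l·cosθ·θ̈ − m·l·sinθ·θ̇² = 2.264664 + 0.021051 − 0.052144 = 2.233571
step 2→3:
  ẍ = (ẋ'−ẋ)/dt = (1.592600759−1.658966079)/0.018529 = -3.581700
  θ̈ = (θ̇'−θ̇)/dt = (-1.504877998−-1.644401569)/0.018529 = 7.530011
  sinθ=0.070939, cosθ=0.997481
  F = (M+m)·ẍ + m·l·cosθ·θ̈ − m·l·sinθ·θ̇² = -8.668799 + 1.425770 − 0.036413 = -7.279442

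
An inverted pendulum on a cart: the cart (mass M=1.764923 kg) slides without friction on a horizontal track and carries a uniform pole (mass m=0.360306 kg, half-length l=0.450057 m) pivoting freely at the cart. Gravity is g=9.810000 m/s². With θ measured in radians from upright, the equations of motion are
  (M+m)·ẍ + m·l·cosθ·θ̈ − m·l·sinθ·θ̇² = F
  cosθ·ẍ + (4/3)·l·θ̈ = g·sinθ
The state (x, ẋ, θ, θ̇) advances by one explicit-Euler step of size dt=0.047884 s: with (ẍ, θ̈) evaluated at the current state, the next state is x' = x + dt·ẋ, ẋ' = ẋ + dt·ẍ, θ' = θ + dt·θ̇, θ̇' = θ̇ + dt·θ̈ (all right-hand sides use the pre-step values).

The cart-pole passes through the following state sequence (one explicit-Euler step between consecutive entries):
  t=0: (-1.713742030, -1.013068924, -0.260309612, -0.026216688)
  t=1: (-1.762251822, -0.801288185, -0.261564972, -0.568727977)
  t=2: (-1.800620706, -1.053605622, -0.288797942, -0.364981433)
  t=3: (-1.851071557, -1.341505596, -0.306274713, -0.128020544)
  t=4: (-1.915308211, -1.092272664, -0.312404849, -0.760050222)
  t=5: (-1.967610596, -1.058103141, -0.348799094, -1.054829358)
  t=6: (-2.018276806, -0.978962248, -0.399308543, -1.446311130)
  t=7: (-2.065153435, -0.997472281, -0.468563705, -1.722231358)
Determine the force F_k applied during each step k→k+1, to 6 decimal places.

F_0 = 7.624155 N
F_1 = -10.518492 N
F_2 = -12.002442 N
F_3 = 9.021721 N
F_4 = 0.595387 N
F_5 = 2.328250 N
F_6 = -1.550541 N

step 0→1:
  ẍ = (ẋ'−ẋ)/dt = (-0.801288185−-1.013068924)/0.047884 = 4.422787
  θ̈ = (θ̇'−θ̇)/dt = (-0.568727977−-0.026216688)/0.047884 = -11.329699
  sinθ=-0.257380, cosθ=0.966310
  F = (M+m)·ẍ + m·l·cosθ·θ̈ − m·l·sinθ·θ̇² = 9.399435 + -1.775309 − -0.000029 = 7.624155
step 1→2:
  ẍ = (ẋ'−ẋ)/dt = (-1.053605622−-0.801288185)/0.047884 = -5.269348
  θ̈ = (θ̇'−θ̇)/dt = (-0.364981433−-0.568727977)/0.047884 = 4.255003
  sinθ=-0.258593, cosθ=0.965986
  F = (M+m)·ẍ + m·l·cosθ·θ̈ − m·l·sinθ·θ̇² = -11.198570 + 0.666515 − -0.013563 = -10.518492
step 2→3:
  ẍ = (ẋ'−ẋ)/dt = (-1.341505596−-1.053605622)/0.047884 = -6.012446
  θ̈ = (θ̇'−θ̇)/dt = (-0.128020544−-0.364981433)/0.047884 = 4.948644
  sinθ=-0.284800, cosθ=0.958587
  F = (M+m)·ẍ + m·l·cosθ·θ̈ − m·l·sinθ·θ̇² = -12.777825 + 0.769231 − -0.006152 = -12.002442
step 3→4:
  ẍ = (ẋ'−ẋ)/dt = (-1.092272664−-1.341505596)/0.047884 = 5.204931
  θ̈ = (θ̇'−θ̇)/dt = (-0.760050222−-0.128020544)/0.047884 = -13.199183
  sinθ=-0.301509, cosθ=0.953463
  F = (M+m)·ẍ + m·l·cosθ·θ̈ − m·l·sinθ·θ̇² = 11.061671 + -2.040751 − -0.000801 = 9.021721
step 4→5:
  ẍ = (ẋ'−ẋ)/dt = (-1.058103141−-1.092272664)/0.047884 = 0.713590
  θ̈ = (θ̇'−θ̇)/dt = (-1.054829358−-0.760050222)/0.047884 = -6.156109
  sinθ=-0.307348, cosθ=0.951597
  F = (M+m)·ẍ + m·l·cosθ·θ̈ − m·l·sinθ·θ̇² = 1.516541 + -0.949945 − -0.028791 = 0.595387
step 5→6:
  ẍ = (ẋ'−ẋ)/dt = (-0.978962248−-1.058103141)/0.047884 = 1.652763
  θ̈ = (θ̇'−θ̇)/dt = (-1.446311130−-1.054829358)/0.047884 = -8.175628
  sinθ=-0.341769, cosθ=0.939784
  F = (M+m)·ẍ + m·l·cosθ·θ̈ − m·l·sinθ·θ̇² = 3.512499 + -1.245914 − -0.061665 = 2.328250
step 6→7:
  ẍ = (ẋ'−ẋ)/dt = (-0.997472281−-0.978962248)/0.047884 = -0.386560
  θ̈ = (θ̇'−θ̇)/dt = (-1.722231358−-1.446311130)/0.047884 = -5.762264
  sinθ=-0.388781, cosθ=0.921330
  F = (M+m)·ẍ + m·l·cosθ·θ̈ − m·l·sinθ·θ̇² = -0.821528 + -0.860889 − -0.131877 = -1.550541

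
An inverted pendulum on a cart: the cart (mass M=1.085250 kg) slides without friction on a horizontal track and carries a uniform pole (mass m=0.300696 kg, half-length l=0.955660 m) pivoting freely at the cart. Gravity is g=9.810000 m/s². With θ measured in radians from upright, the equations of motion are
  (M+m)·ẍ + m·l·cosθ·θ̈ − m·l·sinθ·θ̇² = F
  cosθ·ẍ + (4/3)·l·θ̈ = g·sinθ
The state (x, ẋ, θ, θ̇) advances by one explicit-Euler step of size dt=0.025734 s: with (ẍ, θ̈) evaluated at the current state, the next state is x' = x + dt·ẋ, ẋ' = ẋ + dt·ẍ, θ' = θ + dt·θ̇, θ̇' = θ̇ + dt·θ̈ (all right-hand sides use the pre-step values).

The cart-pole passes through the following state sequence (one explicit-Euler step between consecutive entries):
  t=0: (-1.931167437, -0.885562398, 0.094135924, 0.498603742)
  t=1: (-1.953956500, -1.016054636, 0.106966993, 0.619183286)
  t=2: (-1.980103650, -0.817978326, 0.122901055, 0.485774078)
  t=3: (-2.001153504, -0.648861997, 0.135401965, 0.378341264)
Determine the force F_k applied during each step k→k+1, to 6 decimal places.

F_0 = -5.694074 N
F_1 = 9.174734 N
F_2 = 7.909101 N

step 0→1:
  ẍ = (ẋ'−ẋ)/dt = (-1.016054636−-0.885562398)/0.025734 = -5.070811
  θ̈ = (θ̇'−θ̇)/dt = (0.619183286−0.498603742)/0.025734 = 4.685612
  sinθ=0.093997, cosθ=0.995572
  F = (M+m)·ẍ + m·l·cosθ·θ̈ − m·l·sinθ·θ̇² = -7.027870 + 1.340511 − 0.006715 = -5.694074
step 1→2:
  ẍ = (ẋ'−ẋ)/dt = (-0.817978326−-1.016054636)/0.025734 = 7.697067
  θ̈ = (θ̇'−θ̇)/dt = (0.485774078−0.619183286)/0.025734 = -5.184161
  sinθ=0.106763, cosθ=0.994284
  F = (M+m)·ẍ + m·l·cosθ·θ̈ − m·l·sinθ·θ̇² = 10.667719 + -1.481222 − 0.011762 = 9.174734
step 2→3:
  ẍ = (ẋ'−ẋ)/dt = (-0.648861997−-0.817978326)/0.025734 = 6.571708
  θ̈ = (θ̇'−θ̇)/dt = (0.378341264−0.485774078)/0.025734 = -4.174742
  sinθ=0.122592, cosθ=0.992457
  F = (M+m)·ẍ + m·l·cosθ·θ̈ − m·l·sinθ·θ̇² = 9.108032 + -1.190618 − 0.008313 = 7.909101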